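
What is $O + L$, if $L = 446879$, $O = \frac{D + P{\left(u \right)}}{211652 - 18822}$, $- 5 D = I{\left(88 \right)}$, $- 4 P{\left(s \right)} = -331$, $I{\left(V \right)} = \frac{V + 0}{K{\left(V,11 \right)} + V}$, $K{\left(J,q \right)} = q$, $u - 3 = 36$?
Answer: $\frac{15510901977463}{34709400} \approx 4.4688 \cdot 10^{5}$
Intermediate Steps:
$u = 39$ ($u = 3 + 36 = 39$)
$I{\left(V \right)} = \frac{V}{11 + V}$ ($I{\left(V \right)} = \frac{V + 0}{11 + V} = \frac{V}{11 + V}$)
$P{\left(s \right)} = \frac{331}{4}$ ($P{\left(s \right)} = \left(- \frac{1}{4}\right) \left(-331\right) = \frac{331}{4}$)
$D = - \frac{8}{45}$ ($D = - \frac{88 \frac{1}{11 + 88}}{5} = - \frac{88 \cdot \frac{1}{99}}{5} = \left(- \frac{1}{5}\right) \frac{8}{9} = - \frac{8}{45} \approx -0.17778$)
$O = \frac{14863}{34709400}$ ($O = \frac{- \frac{8}{45} + \frac{331}{4}}{211652 - 18822} = \frac{14863}{180 \cdot 192830} = \frac{14863}{180} \cdot \frac{1}{192830} = \frac{14863}{34709400} \approx 0.00042821$)
$O + L = \frac{14863}{34709400} + 446879 = \frac{15510901977463}{34709400}$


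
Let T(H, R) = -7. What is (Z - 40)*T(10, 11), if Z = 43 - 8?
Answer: 35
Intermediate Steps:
Z = 35
(Z - 40)*T(10, 11) = (35 - 40)*(-7) = -5*(-7) = 35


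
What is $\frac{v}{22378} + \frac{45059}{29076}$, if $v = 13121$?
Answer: $\frac{694918249}{325331364} \approx 2.136$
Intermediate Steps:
$\frac{v}{22378} + \frac{45059}{29076} = \frac{13121}{22378} + \frac{45059}{29076} = \frac{694918249}{325331364}$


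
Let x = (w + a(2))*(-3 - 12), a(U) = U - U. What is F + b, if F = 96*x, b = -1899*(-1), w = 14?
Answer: -18261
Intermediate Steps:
a(U) = 0
x = -210 (x = (14 + 0)*(-3 - 12) = 14*(-15) = -210)
b = 1899
F = -20160 (F = 96*(-210) = -20160)
F + b = -20160 + 1899 = -18261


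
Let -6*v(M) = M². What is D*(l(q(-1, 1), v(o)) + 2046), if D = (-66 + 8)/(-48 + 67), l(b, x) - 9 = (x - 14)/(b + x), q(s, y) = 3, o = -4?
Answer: -116290/19 ≈ -6120.5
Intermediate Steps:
v(M) = -M²/6
l(b, x) = 9 + (-14 + x)/(b + x) (l(b, x) = 9 + (x - 14)/(b + x) = 9 + (-14 + x)/(b + x))
D = -58/19 ≈ -3.0526
D*(l(q(-1, 1), v(o)) + 2046) = -58*((-14 + 9*3 + 10*(-⅙*(-4)²))/(3 - ⅙*(-4)²) + 2046)/19 = -58*((-14 + 27 + 10*(-⅙*16))/(3 - ⅙*16) + 2046)/19 = -58*((-14 + 27 + 10*(-8/3))/(3 - 8/3) + 2046)/19 = -58*((-14 + 27 - 80/3)/(⅓) + 2046)/19 = -58*(3*(-41/3) + 2046)/19 = -58*(-41 + 2046)/19 = -58/19*2005 = -116290/19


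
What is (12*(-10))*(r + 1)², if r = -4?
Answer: -1080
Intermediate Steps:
(12*(-10))*(r + 1)² = (12*(-10))*(-4 + 1)² = -120*(-3)² = -120*9 = -1080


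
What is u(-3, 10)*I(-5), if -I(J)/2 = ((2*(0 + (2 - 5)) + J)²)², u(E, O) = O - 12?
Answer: 58564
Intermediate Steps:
u(E, O) = -12 + O
I(J) = -2*(-6 + J)⁴ (I(J) = -2*(2*(0 + (2 - 5)) + J)⁴ = -2*(2*(0 - 3) + J)⁴ = -2*(2*(-3) + J)⁴ = -2*(-6 + J)⁴)
u(-3, 10)*I(-5) = (-12 + 10)*(-2*(-6 - 5)⁴) = -(-4)*(-11)⁴ = -(-4)*14641 = -2*(-29282) = 58564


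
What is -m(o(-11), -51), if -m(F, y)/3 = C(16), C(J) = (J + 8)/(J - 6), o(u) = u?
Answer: 36/5 ≈ 7.2000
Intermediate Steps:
C(J) = (8 + J)/(-6 + J)
m(F, y) = -36/5 (m(F, y) = -3*(8 + 16)/(-6 + 16) = -3*24/10 = -3*12/5 = -36/5)
-m(o(-11), -51) = -1*(-36/5) = 36/5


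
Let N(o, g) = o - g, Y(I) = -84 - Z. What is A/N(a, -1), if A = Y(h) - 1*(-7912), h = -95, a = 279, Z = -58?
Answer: 3943/140 ≈ 28.164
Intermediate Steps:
Y(I) = -26 (Y(I) = -84 - 1*(-58) = -84 + 58 = -26)
A = 7886 (A = -26 - 1*(-7912) = -26 + 7912 = 7886)
A/N(a, -1) = 7886/(279 - 1*(-1)) = 7886/(279 + 1) = 7886/280 = 7886*(1/280) = 3943/140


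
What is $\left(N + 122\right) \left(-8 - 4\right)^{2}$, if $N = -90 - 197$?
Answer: $-23760$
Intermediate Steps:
$N = -287$ ($N = -90 - 197 = -287$)
$\left(N + 122\right) \left(-8 - 4\right)^{2} = \left(-287 + 122\right) \left(-8 - 4\right)^{2} = - 165 \left(-12\right)^{2} = \left(-165\right) 144 = -23760$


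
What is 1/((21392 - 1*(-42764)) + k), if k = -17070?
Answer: 1/47086 ≈ 2.1238e-5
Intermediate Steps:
1/((21392 - 1*(-42764)) + k) = 1/((21392 - 1*(-42764)) - 17070) = 1/((21392 + 42764) - 17070) = 1/(64156 - 17070) = 1/47086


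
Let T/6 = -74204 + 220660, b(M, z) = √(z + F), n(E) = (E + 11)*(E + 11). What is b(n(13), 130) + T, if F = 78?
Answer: 878736 + 4*√13 ≈ 8.7875e+5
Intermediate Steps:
n(E) = (11 + E)² (n(E) = (11 + E)*(11 + E) = (11 + E)²)
b(M, z) = √(78 + z) (b(M, z) = √(z + 78) = √(78 + z))
T = 878736 (T = 6*(-74204 + 220660) = 6*146456 = 878736)
b(n(13), 130) + T = √(78 + 130) + 878736 = √208 + 878736 = 4*√13 + 878736 = 878736 + 4*√13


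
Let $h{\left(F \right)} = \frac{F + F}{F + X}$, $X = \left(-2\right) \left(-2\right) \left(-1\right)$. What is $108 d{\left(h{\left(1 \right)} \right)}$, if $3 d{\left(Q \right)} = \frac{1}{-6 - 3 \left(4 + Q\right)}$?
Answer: $- \frac{9}{4} \approx -2.25$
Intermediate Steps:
$X = -4$ ($X = 4 \left(-1\right) = -4$)
$h{\left(F \right)} = \frac{2 F}{-4 + F}$ ($h{\left(F \right)} = \frac{F + F}{F - 4} = \frac{2 F}{-4 + F}$)
$d{\left(Q \right)} = \frac{1}{3 \left(-18 - 3 Q\right)}$ ($d{\left(Q \right)} = \frac{1}{3 \left(-6 - 3 \left(4 + Q\right)\right)} = \frac{1}{3 \left(-6 - \left(12 + 3 Q\right)\right)} = \frac{1}{3 \left(-18 - 3 Q\right)}$)
$108 d{\left(h{\left(1 \right)} \right)} = 108 \left(- \frac{1}{54 + 9 \cdot 2 \cdot 1 \frac{1}{-4 + 1}}\right) = 108 \left(- \frac{1}{54 + 9 \cdot 2 \cdot 1 \frac{1}{-3}}\right) = 108 \left(- \frac{1}{54 + 9 \cdot 2 \cdot 1 \left(- \frac{1}{3}\right)}\right) = 108 \left(- \frac{1}{54 + 9 \left(- \frac{2}{3}\right)}\right) = 108 \left(- \frac{1}{54 - 6}\right) = 108 \left(- \frac{1}{48}\right) = - \frac{9}{4}$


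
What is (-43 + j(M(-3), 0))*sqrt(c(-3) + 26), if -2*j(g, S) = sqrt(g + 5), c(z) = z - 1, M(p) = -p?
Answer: sqrt(22)*(-43 - sqrt(2)) ≈ -208.32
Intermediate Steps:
c(z) = -1 + z
j(g, S) = -sqrt(5 + g)/2 (j(g, S) = -sqrt(g + 5)/2 = -sqrt(5 + g)/2)
(-43 + j(M(-3), 0))*sqrt(c(-3) + 26) = (-43 - sqrt(5 - 1*(-3))/2)*sqrt((-1 - 3) + 26) = (-43 - sqrt(5 + 3)/2)*sqrt(-4 + 26) = (-43 - sqrt(2))*sqrt(22) = sqrt(22)*(-43 - sqrt(2))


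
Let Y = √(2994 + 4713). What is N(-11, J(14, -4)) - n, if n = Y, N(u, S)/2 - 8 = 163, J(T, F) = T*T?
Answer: 342 - √7707 ≈ 254.21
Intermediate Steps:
J(T, F) = T²
Y = √7707 ≈ 87.790
N(u, S) = 342 (N(u, S) = 16 + 2*163 = 16 + 326 = 342)
n = √7707 ≈ 87.790
N(-11, J(14, -4)) - n = 342 - √7707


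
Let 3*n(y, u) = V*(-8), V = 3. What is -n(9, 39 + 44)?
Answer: 8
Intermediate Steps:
n(y, u) = -8 (n(y, u) = (3*(-8))/3 = (⅓)*(-24) = -8)
-n(9, 39 + 44) = -1*(-8) = 8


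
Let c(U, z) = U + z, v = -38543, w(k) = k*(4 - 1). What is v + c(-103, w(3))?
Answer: -38637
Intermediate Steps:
w(k) = 3*k (w(k) = k*3 = 3*k)
v + c(-103, w(3)) = -38543 + (-103 + 3*3) = -38543 + (-103 + 9) = -38543 - 94 = -38637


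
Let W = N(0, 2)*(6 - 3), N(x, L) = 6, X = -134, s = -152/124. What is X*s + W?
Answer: 5650/31 ≈ 182.26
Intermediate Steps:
s = -38/31 (s = -152*1/124 = -38/31 ≈ -1.2258)
W = 18 (W = 6*(6 - 3) = 6*3 = 18)
X*s + W = -134*(-38/31) + 18 = 5092/31 + 18 = 5650/31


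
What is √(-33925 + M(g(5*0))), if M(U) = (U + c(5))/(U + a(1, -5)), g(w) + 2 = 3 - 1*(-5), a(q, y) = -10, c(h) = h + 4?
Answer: I*√135715/2 ≈ 184.2*I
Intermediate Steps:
c(h) = 4 + h
g(w) = 6 (g(w) = -2 + (3 - 1*(-5)) = -2 + (3 + 5) = -2 + 8 = 6)
M(U) = (9 + U)/(-10 + U) (M(U) = (U + (4 + 5))/(U - 10) = (U + 9)/(-10 + U) = (9 + U)/(-10 + U))
√(-33925 + M(g(5*0))) = √(-33925 + (9 + 6)/(-10 + 6)) = √(-33925 + 15/(-4)) = √(-33925 - ¼*15) = √(-33925 - 15/4) = √(-135715/4) = I*√135715/2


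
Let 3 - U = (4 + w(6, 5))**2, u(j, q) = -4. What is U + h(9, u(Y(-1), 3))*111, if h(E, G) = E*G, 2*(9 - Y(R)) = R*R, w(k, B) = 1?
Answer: -4018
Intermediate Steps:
Y(R) = 9 - R**2/2 (Y(R) = 9 - R*R/2 = 9 - R**2/2)
U = -22 (U = 3 - (4 + 1)**2 = 3 - 1*5**2 = 3 - 1*25 = 3 - 25 = -22)
U + h(9, u(Y(-1), 3))*111 = -22 + (9*(-4))*111 = -22 - 36*111 = -22 - 3996 = -4018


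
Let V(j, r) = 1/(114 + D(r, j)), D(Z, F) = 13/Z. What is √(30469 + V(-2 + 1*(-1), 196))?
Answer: √15229490677553/22357 ≈ 174.55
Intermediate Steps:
V(j, r) = 1/(114 + 13/r)
√(30469 + V(-2 + 1*(-1), 196)) = √(30469 + 196/(13 + 114*196)) = √(30469 + 196/(13 + 22344)) = √(30469 + 196/22357) = √(681195629/22357) = √15229490677553/22357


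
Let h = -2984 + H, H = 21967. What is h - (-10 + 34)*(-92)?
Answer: 21191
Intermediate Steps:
h = 18983 (h = -2984 + 21967 = 18983)
h - (-10 + 34)*(-92) = 18983 - (-10 + 34)*(-92) = 18983 - 24*(-92) = 18983 - 1*(-2208) = 18983 + 2208 = 21191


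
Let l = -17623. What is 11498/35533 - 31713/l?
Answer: 1329487283/626198059 ≈ 2.1231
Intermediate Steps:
11498/35533 - 31713/l = 11498/35533 - 31713/(-17623) = 11498*(1/35533) - 31713*(-1/17623) = 11498/35533 + 31713/17623 = 1329487283/626198059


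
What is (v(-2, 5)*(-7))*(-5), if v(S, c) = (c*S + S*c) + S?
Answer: -770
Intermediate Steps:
v(S, c) = S + 2*S*c (v(S, c) = (S*c + S*c) + S = 2*S*c + S = S + 2*S*c)
(v(-2, 5)*(-7))*(-5) = (-2*(1 + 2*5)*(-7))*(-5) = (-2*(1 + 10)*(-7))*(-5) = (-2*11*(-7))*(-5) = -22*(-7)*(-5) = 154*(-5) = -770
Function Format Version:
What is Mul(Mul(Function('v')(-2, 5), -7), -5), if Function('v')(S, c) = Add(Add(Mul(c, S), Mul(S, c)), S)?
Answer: -770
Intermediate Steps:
Function('v')(S, c) = Add(S, Mul(2, S, c)) (Function('v')(S, c) = Add(Add(Mul(S, c), Mul(S, c)), S) = Add(Mul(2, S, c), S) = Add(S, Mul(2, S, c)))
Mul(Mul(Function('v')(-2, 5), -7), -5) = Mul(Mul(Mul(-2, Add(1, Mul(2, 5))), -7), -5) = Mul(Mul(Mul(-2, Add(1, 10)), -7), -5) = Mul(Mul(Mul(-2, 11), -7), -5) = Mul(Mul(-22, -7), -5) = Mul(154, -5) = -770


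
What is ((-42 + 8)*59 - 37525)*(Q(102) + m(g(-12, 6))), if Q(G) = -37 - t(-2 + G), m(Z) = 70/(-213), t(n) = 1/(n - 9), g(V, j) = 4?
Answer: 9536906458/6461 ≈ 1.4761e+6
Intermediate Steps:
t(n) = 1/(-9 + n)
m(Z) = -70/213 (m(Z) = 70*(-1/213) = -70/213)
Q(G) = -37 - 1/(-11 + G) (Q(G) = -37 - 1/(-9 + (-2 + G)) = -37 - 1/(-11 + G))
((-42 + 8)*59 - 37525)*(Q(102) + m(g(-12, 6))) = ((-42 + 8)*59 - 37525)*((406 - 37*102)/(-11 + 102) - 70/213) = (-34*59 - 37525)*((406 - 3774)/91 - 70/213) = (-2006 - 37525)*((1/91)*(-3368) - 70/213) = -39531*(-3368/91 - 70/213) = -39531*(-723754/19383) = 9536906458/6461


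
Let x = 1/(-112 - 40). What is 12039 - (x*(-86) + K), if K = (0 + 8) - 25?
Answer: 916213/76 ≈ 12055.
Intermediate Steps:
K = -17 (K = 8 - 25 = -17)
x = -1/152 (x = 1/(-152) = -1/152 ≈ -0.0065789)
12039 - (x*(-86) + K) = 12039 - (-1/152*(-86) - 17) = 12039 - (43/76 - 17) = 12039 - 1*(-1249/76) = 12039 + 1249/76 = 916213/76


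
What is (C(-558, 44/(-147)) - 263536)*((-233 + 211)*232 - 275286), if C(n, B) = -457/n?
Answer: 20616043603045/279 ≈ 7.3893e+10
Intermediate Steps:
(C(-558, 44/(-147)) - 263536)*((-233 + 211)*232 - 275286) = (-457/(-558) - 263536)*((-233 + 211)*232 - 275286) = (-457*(-1/558) - 263536)*(-22*232 - 275286) = (457/558 - 263536)*(-5104 - 275286) = -147052631/558*(-280390) = 20616043603045/279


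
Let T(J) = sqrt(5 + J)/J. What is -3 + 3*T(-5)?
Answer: -3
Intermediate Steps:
T(J) = sqrt(5 + J)/J
-3 + 3*T(-5) = -3 + 3*(sqrt(5 - 5)/(-5)) = -3 + 3*(-sqrt(0)/5) = -3 + 3*(-1/5*0) = -3 + 3*0 = -3 + 0 = -3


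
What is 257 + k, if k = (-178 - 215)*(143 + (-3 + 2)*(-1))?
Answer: -56335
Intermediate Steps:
k = -56592 (k = -393*(143 - 1*(-1)) = -393*(143 + 1) = -393*144 = -56592)
257 + k = 257 - 56592 = -56335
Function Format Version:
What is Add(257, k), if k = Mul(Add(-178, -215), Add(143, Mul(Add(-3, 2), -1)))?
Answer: -56335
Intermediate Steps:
k = -56592 (k = Mul(-393, Add(143, Mul(-1, -1))) = Mul(-393, Add(143, 1)) = Mul(-393, 144) = -56592)
Add(257, k) = Add(257, -56592) = -56335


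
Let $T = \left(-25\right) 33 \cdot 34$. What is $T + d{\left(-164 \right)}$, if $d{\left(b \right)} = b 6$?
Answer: $-29034$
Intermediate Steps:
$d{\left(b \right)} = 6 b$
$T = -28050$ ($T = \left(-825\right) 34 = -28050$)
$T + d{\left(-164 \right)} = -28050 + 6 \left(-164\right) = -28050 - 984 = -29034$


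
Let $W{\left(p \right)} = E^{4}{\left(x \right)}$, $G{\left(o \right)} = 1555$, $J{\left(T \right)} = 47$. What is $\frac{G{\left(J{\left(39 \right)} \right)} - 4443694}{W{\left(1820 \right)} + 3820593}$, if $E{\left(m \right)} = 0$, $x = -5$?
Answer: $- \frac{1480713}{1273531} \approx -1.1627$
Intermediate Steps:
$W{\left(p \right)} = 0$ ($W{\left(p \right)} = 0^{4} = 0$)
$\frac{G{\left(J{\left(39 \right)} \right)} - 4443694}{W{\left(1820 \right)} + 3820593} = \frac{1555 - 4443694}{0 + 3820593} = - \frac{4442139}{3820593} = \left(-4442139\right) \frac{1}{3820593} = - \frac{1480713}{1273531}$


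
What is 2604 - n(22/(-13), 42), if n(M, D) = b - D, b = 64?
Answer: 2582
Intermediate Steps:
n(M, D) = 64 - D
2604 - n(22/(-13), 42) = 2604 - (64 - 1*42) = 2604 - (64 - 42) = 2604 - 1*22 = 2604 - 22 = 2582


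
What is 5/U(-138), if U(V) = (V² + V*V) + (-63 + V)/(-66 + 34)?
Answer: 160/1219017 ≈ 0.00013125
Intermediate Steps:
U(V) = 63/32 + 2*V² - V/32 (U(V) = (V² + V²) + (-63 + V)/(-32) = 2*V² + (-63 + V)*(-1/32) = 2*V² + (63/32 - V/32) = 63/32 + 2*V² - V/32)
5/U(-138) = 5/(63/32 + 2*(-138)² - 1/32*(-138)) = 5/(63/32 + 2*19044 + 69/16) = 5/(63/32 + 38088 + 69/16) = 5/(1219017/32) = (32/1219017)*5 = 160/1219017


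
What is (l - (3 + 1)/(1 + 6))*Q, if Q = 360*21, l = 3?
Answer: 18360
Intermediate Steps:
Q = 7560
(l - (3 + 1)/(1 + 6))*Q = (3 - (3 + 1)/(1 + 6))*7560 = (3 - 4/7)*7560 = (17/7)*7560 = 18360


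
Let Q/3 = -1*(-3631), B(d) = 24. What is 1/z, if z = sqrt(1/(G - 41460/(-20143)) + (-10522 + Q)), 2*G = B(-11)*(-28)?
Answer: 2*sqrt(4196624089376235)/2495544005 ≈ 0.051918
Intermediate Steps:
Q = 10893 (Q = 3*(-1*(-3631)) = 3*3631 = 10893)
G = -336 (G = (24*(-28))/2 = (1/2)*(-672) = -336)
z = sqrt(4196624089376235)/3363294 (z = sqrt(1/(-336 - 41460/(-20143)) + (-10522 + 10893)) = sqrt(1/(-336 - 41460*(-1/20143)) + 371) = sqrt(1/(-336 + 41460/20143) + 371) = sqrt(1/(-6726588/20143) + 371) = sqrt(-20143/6726588 + 371) = sqrt(2495544005/6726588) = sqrt(4196624089376235)/3363294 ≈ 19.261)
1/z = 1/(sqrt(4196624089376235)/3363294) = 2*sqrt(4196624089376235)/2495544005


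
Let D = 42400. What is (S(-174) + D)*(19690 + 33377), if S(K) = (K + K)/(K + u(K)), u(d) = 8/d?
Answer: 17035862225046/7571 ≈ 2.2501e+9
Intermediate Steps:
S(K) = 2*K/(K + 8/K) (S(K) = (K + K)/(K + 8/K) = (2*K)/(K + 8/K) = 2*K/(K + 8/K))
(S(-174) + D)*(19690 + 33377) = (2*(-174)**2/(8 + (-174)**2) + 42400)*(19690 + 33377) = (2*30276/(8 + 30276) + 42400)*53067 = (2*30276/30284 + 42400)*53067 = (2*30276*(1/30284) + 42400)*53067 = (15138/7571 + 42400)*53067 = (321025538/7571)*53067 = 17035862225046/7571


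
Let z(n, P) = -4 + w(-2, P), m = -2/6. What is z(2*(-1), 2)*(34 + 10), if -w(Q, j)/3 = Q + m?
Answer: 132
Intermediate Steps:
m = -⅓ (m = -2*⅙ = -⅓ ≈ -0.33333)
w(Q, j) = 1 - 3*Q (w(Q, j) = -3*(Q - ⅓) = -3*(-⅓ + Q) = 1 - 3*Q)
z(n, P) = 3 (z(n, P) = -4 + (1 - 3*(-2)) = -4 + (1 + 6) = -4 + 7 = 3)
z(2*(-1), 2)*(34 + 10) = 3*(34 + 10) = 3*44 = 132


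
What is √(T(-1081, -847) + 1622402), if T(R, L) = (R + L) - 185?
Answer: √1620289 ≈ 1272.9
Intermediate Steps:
T(R, L) = -185 + L + R (T(R, L) = (L + R) - 185 = -185 + L + R)
√(T(-1081, -847) + 1622402) = √((-185 - 847 - 1081) + 1622402) = √(-2113 + 1622402) = √1620289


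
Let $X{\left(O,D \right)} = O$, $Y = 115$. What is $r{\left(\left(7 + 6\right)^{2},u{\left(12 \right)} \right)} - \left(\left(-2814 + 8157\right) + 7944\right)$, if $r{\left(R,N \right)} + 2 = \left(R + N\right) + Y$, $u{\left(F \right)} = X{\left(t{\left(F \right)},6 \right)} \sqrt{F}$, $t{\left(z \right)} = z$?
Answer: $-13005 + 24 \sqrt{3} \approx -12963.0$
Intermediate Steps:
$u{\left(F \right)} = F^{\frac{3}{2}}$ ($u{\left(F \right)} = F \sqrt{F} = F^{\frac{3}{2}}$)
$r{\left(R,N \right)} = 113 + N + R$ ($r{\left(R,N \right)} = -2 + \left(\left(R + N\right) + 115\right) = -2 + \left(\left(N + R\right) + 115\right) = -2 + \left(115 + N + R\right) = 113 + N + R$)
$r{\left(\left(7 + 6\right)^{2},u{\left(12 \right)} \right)} - \left(\left(-2814 + 8157\right) + 7944\right) = \left(113 + 12^{\frac{3}{2}} + \left(7 + 6\right)^{2}\right) - \left(\left(-2814 + 8157\right) + 7944\right) = \left(113 + 24 \sqrt{3} + 13^{2}\right) - \left(5343 + 7944\right) = \left(113 + 24 \sqrt{3} + 169\right) - 13287 = \left(282 + 24 \sqrt{3}\right) - 13287 = -13005 + 24 \sqrt{3}$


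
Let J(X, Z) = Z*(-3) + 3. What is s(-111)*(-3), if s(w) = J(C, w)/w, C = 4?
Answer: 336/37 ≈ 9.0811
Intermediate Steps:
J(X, Z) = 3 - 3*Z (J(X, Z) = -3*Z + 3 = 3 - 3*Z)
s(w) = (3 - 3*w)/w
s(-111)*(-3) = (-3 + 3/(-111))*(-3) = (-3 + 3*(-1/111))*(-3) = (-3 - 1/37)*(-3) = -112/37*(-3) = 336/37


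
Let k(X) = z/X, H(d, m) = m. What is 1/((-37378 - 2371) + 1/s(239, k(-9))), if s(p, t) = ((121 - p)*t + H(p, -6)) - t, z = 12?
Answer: -458/18205039 ≈ -2.5158e-5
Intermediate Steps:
k(X) = 12/X
s(p, t) = -6 - t + t*(121 - p) (s(p, t) = ((121 - p)*t - 6) - t = (t*(121 - p) - 6) - t = (-6 + t*(121 - p)) - t = -6 - t + t*(121 - p))
1/((-37378 - 2371) + 1/s(239, k(-9))) = 1/((-37378 - 2371) + 1/(-6 + 120*(12/(-9)) - 1*239*12/(-9))) = 1/(-39749 + 1/(-6 + 120*(12*(-⅑)) - 1*239*12*(-⅑))) = 1/(-39749 + 1/(-6 + 120*(-4/3) - 1*239*(-4/3))) = 1/(-39749 + 1/(-6 - 160 + 956/3)) = 1/(-39749 + 1/(458/3)) = 1/(-39749 + 3/458) = 1/(-18205039/458) = -458/18205039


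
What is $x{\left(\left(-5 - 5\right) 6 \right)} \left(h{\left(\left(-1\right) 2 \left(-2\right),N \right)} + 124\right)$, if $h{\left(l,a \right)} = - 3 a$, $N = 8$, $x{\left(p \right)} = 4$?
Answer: $400$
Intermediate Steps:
$x{\left(\left(-5 - 5\right) 6 \right)} \left(h{\left(\left(-1\right) 2 \left(-2\right),N \right)} + 124\right) = 4 \left(\left(-3\right) 8 + 124\right) = 4 \left(-24 + 124\right) = 4 \cdot 100 = 400$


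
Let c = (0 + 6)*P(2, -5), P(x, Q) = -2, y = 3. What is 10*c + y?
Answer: -117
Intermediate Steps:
c = -12 (c = (0 + 6)*(-2) = 6*(-2) = -12)
10*c + y = 10*(-12) + 3 = -120 + 3 = -117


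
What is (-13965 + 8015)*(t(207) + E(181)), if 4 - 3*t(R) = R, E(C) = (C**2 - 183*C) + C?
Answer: 4438700/3 ≈ 1.4796e+6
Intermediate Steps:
E(C) = C**2 - 182*C
t(R) = 4/3 - R/3
(-13965 + 8015)*(t(207) + E(181)) = (-13965 + 8015)*((4/3 - 1/3*207) + 181*(-182 + 181)) = -5950*((4/3 - 69) + 181*(-1)) = -5950*(-203/3 - 181) = -5950*(-746/3) = 4438700/3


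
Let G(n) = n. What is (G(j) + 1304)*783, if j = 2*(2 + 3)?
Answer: 1028862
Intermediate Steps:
j = 10 (j = 2*5 = 10)
(G(j) + 1304)*783 = (10 + 1304)*783 = 1314*783 = 1028862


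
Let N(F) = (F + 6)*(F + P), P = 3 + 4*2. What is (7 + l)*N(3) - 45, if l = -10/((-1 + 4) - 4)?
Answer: 2097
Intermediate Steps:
P = 11 (P = 3 + 8 = 11)
N(F) = (6 + F)*(11 + F) (N(F) = (F + 6)*(F + 11) = (6 + F)*(11 + F))
l = 10 (l = -10/(3 - 4) = -10/(-1) = -10*(-1) = 10)
(7 + l)*N(3) - 45 = (7 + 10)*(66 + 3² + 17*3) - 45 = 17*(66 + 9 + 51) - 45 = 17*126 - 45 = 2142 - 45 = 2097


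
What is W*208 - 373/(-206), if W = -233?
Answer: -9983211/206 ≈ -48462.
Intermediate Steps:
W*208 - 373/(-206) = -233*208 - 373/(-206) = -48464 - 373*(-1/206) = -48464 + 373/206 = -9983211/206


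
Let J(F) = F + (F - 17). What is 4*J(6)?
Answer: -20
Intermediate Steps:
J(F) = -17 + 2*F (J(F) = F + (-17 + F) = -17 + 2*F)
4*J(6) = 4*(-17 + 2*6) = 4*(-17 + 12) = 4*(-5) = -20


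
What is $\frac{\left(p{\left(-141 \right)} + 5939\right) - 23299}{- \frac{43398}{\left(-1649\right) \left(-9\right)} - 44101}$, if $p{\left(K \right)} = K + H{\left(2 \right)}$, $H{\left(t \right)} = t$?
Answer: $\frac{9618617}{24242457} \approx 0.39677$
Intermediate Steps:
$p{\left(K \right)} = 2 + K$ ($p{\left(K \right)} = K + 2 = 2 + K$)
$\frac{\left(p{\left(-141 \right)} + 5939\right) - 23299}{- \frac{43398}{\left(-1649\right) \left(-9\right)} - 44101} = \frac{\left(\left(2 - 141\right) + 5939\right) - 23299}{- \frac{43398}{\left(-1649\right) \left(-9\right)} - 44101} = \frac{\left(-139 + 5939\right) - 23299}{- \frac{43398}{14841} - 44101} = \frac{5800 - 23299}{\left(-43398\right) \frac{1}{14841} - 44101} = - \frac{17499}{- \frac{4822}{1649} - 44101} = - \frac{17499}{- \frac{72727371}{1649}} = \left(-17499\right) \left(- \frac{1649}{72727371}\right) = \frac{9618617}{24242457}$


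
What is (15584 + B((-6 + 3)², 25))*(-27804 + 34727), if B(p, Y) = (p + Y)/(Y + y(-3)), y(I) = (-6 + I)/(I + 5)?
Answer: 4423880076/41 ≈ 1.0790e+8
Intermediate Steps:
y(I) = (-6 + I)/(5 + I)
B(p, Y) = (Y + p)/(-9/2 + Y) (B(p, Y) = (p + Y)/(Y + (-6 - 3)/(5 - 3)) = (Y + p)/(Y - 9/2) = (Y + p)/(-9/2 + Y))
(15584 + B((-6 + 3)², 25))*(-27804 + 34727) = (15584 + 2*(25 + (-6 + 3)²)/(-9 + 2*25))*(-27804 + 34727) = (15584 + 2*(25 + (-3)²)/(-9 + 50))*6923 = (15584 + 2*(25 + 9)/41)*6923 = (15584 + 2*(1/41)*34)*6923 = (15584 + 68/41)*6923 = (639012/41)*6923 = 4423880076/41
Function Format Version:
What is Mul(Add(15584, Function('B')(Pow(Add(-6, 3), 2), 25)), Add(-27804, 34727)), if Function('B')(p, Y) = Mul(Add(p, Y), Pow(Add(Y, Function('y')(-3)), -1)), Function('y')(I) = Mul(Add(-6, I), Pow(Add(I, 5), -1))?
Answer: Rational(4423880076, 41) ≈ 1.0790e+8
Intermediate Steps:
Function('y')(I) = Mul(Pow(Add(5, I), -1), Add(-6, I)) (Function('y')(I) = Mul(Add(-6, I), Pow(Add(5, I), -1)) = Mul(Pow(Add(5, I), -1), Add(-6, I)))
Function('B')(p, Y) = Mul(Pow(Add(Rational(-9, 2), Y), -1), Add(Y, p)) (Function('B')(p, Y) = Mul(Add(p, Y), Pow(Add(Y, Mul(Pow(Add(5, -3), -1), Add(-6, -3))), -1)) = Mul(Add(Y, p), Pow(Add(Y, Mul(Pow(2, -1), -9)), -1)) = Mul(Add(Y, p), Pow(Add(Y, Mul(Rational(1, 2), -9)), -1)) = Mul(Add(Y, p), Pow(Add(Y, Rational(-9, 2)), -1)) = Mul(Add(Y, p), Pow(Add(Rational(-9, 2), Y), -1)) = Mul(Pow(Add(Rational(-9, 2), Y), -1), Add(Y, p)))
Mul(Add(15584, Function('B')(Pow(Add(-6, 3), 2), 25)), Add(-27804, 34727)) = Mul(Add(15584, Mul(2, Pow(Add(-9, Mul(2, 25)), -1), Add(25, Pow(Add(-6, 3), 2)))), Add(-27804, 34727)) = Mul(Add(15584, Mul(2, Pow(Add(-9, 50), -1), Add(25, Pow(-3, 2)))), 6923) = Mul(Add(15584, Mul(2, Pow(41, -1), Add(25, 9))), 6923) = Mul(Add(15584, Mul(2, Rational(1, 41), 34)), 6923) = Mul(Add(15584, Rational(68, 41)), 6923) = Mul(Rational(639012, 41), 6923) = Rational(4423880076, 41)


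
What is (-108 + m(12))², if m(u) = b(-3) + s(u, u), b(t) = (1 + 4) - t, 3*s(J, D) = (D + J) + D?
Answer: 7744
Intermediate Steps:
s(J, D) = J/3 + 2*D/3 (s(J, D) = ((D + J) + D)/3 = (J + 2*D)/3 = J/3 + 2*D/3)
b(t) = 5 - t
m(u) = 8 + u (m(u) = (5 - 1*(-3)) + (u/3 + 2*u/3) = (5 + 3) + u = 8 + u)
(-108 + m(12))² = (-108 + (8 + 12))² = (-108 + 20)² = (-88)² = 7744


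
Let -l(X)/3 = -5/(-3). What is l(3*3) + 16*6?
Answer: 91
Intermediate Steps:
l(X) = -5 (l(X) = -(-15)/(-3) = -(-15)*(-1)/3 = -3*5/3 = -5)
l(3*3) + 16*6 = -5 + 16*6 = -5 + 96 = 91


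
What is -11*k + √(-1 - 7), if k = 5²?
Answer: -275 + 2*I*√2 ≈ -275.0 + 2.8284*I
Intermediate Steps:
k = 25
-11*k + √(-1 - 7) = -11*25 + √(-1 - 7) = -275 + √(-8) = -275 + 2*I*√2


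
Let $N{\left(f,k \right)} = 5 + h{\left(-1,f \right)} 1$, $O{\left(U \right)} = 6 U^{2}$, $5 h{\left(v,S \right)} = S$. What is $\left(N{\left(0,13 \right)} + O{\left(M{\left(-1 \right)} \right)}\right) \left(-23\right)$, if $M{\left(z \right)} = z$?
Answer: $-253$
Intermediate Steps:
$h{\left(v,S \right)} = \frac{S}{5}$
$N{\left(f,k \right)} = 5 + \frac{f}{5}$ ($N{\left(f,k \right)} = 5 + \frac{f}{5} \cdot 1 = 5 + \frac{f}{5}$)
$\left(N{\left(0,13 \right)} + O{\left(M{\left(-1 \right)} \right)}\right) \left(-23\right) = \left(\left(5 + \frac{1}{5} \cdot 0\right) + 6 \left(-1\right)^{2}\right) \left(-23\right) = \left(\left(5 + 0\right) + 6 \cdot 1\right) \left(-23\right) = \left(5 + 6\right) \left(-23\right) = 11 \left(-23\right) = -253$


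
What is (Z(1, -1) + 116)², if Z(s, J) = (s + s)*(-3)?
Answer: 12100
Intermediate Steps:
Z(s, J) = -6*s (Z(s, J) = (2*s)*(-3) = -6*s)
(Z(1, -1) + 116)² = (-6*1 + 116)² = (-6 + 116)² = 110² = 12100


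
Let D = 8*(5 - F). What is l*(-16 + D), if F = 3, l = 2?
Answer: 0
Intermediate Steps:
D = 16 (D = 8*(5 - 1*3) = 8*(5 - 3) = 8*2 = 16)
l*(-16 + D) = 2*(-16 + 16) = 2*0 = 0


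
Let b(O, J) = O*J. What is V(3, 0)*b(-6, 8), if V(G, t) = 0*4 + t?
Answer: 0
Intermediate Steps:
b(O, J) = J*O
V(G, t) = t (V(G, t) = 0 + t = t)
V(3, 0)*b(-6, 8) = 0*(8*(-6)) = 0*(-48) = 0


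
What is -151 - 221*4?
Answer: -1035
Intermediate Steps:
-151 - 221*4 = -151 - 13*68 = -151 - 884 = -1035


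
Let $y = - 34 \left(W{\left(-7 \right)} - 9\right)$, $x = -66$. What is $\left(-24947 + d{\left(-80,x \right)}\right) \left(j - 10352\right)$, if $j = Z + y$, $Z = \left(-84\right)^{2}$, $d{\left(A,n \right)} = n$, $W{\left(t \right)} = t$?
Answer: $68835776$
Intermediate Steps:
$Z = 7056$
$y = 544$ ($y = - 34 \left(-7 - 9\right) = \left(-34\right) \left(-16\right) = 544$)
$j = 7600$ ($j = 7056 + 544 = 7600$)
$\left(-24947 + d{\left(-80,x \right)}\right) \left(j - 10352\right) = \left(-24947 - 66\right) \left(7600 - 10352\right) = \left(-25013\right) \left(-2752\right) = 68835776$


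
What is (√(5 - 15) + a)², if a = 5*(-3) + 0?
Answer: (15 - I*√10)² ≈ 215.0 - 94.868*I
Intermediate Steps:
a = -15 (a = -15 + 0 = -15)
(√(5 - 15) + a)² = (√(5 - 15) - 15)² = (√(-10) - 15)² = (I*√10 - 15)² = (-15 + I*√10)²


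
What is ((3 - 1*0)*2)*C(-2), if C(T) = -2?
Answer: -12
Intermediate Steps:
((3 - 1*0)*2)*C(-2) = ((3 - 1*0)*2)*(-2) = ((3 + 0)*2)*(-2) = (3*2)*(-2) = 6*(-2) = -12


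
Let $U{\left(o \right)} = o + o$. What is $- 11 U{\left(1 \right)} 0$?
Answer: $0$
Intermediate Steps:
$U{\left(o \right)} = 2 o$
$- 11 U{\left(1 \right)} 0 = - 11 \cdot 2 \cdot 1 \cdot 0 = \left(-11\right) 2 \cdot 0 = \left(-22\right) 0 = 0$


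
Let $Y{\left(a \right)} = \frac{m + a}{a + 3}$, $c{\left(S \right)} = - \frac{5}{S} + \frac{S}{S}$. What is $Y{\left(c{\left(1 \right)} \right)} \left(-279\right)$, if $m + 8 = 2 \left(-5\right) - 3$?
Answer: $-6975$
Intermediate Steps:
$m = -21$ ($m = -8 + \left(2 \left(-5\right) - 3\right) = -8 - 13 = -21$)
$c{\left(S \right)} = 1 - \frac{5}{S}$ ($c{\left(S \right)} = - \frac{5}{S} + 1 = 1 - \frac{5}{S}$)
$Y{\left(a \right)} = \frac{-21 + a}{3 + a}$ ($Y{\left(a \right)} = \frac{-21 + a}{a + 3} = \frac{-21 + a}{3 + a}$)
$Y{\left(c{\left(1 \right)} \right)} \left(-279\right) = \frac{-21 + \frac{-5 + 1}{1}}{3 + \frac{-5 + 1}{1}} \left(-279\right) = \frac{-21 + 1 \left(-4\right)}{3 + 1 \left(-4\right)} \left(-279\right) = \frac{-21 - 4}{3 - 4} \left(-279\right) = \frac{1}{-1} \left(-25\right) \left(-279\right) = \left(-1\right) \left(-25\right) \left(-279\right) = 25 \left(-279\right) = -6975$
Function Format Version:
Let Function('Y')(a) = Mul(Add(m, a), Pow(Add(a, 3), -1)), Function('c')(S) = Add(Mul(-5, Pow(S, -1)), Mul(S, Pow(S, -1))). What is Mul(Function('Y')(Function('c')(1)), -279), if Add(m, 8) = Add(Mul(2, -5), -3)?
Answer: -6975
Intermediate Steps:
m = -21 (m = Add(-8, Add(Mul(2, -5), -3)) = Add(-8, Add(-10, -3)) = Add(-8, -13) = -21)
Function('c')(S) = Add(1, Mul(-5, Pow(S, -1))) (Function('c')(S) = Add(Mul(-5, Pow(S, -1)), 1) = Add(1, Mul(-5, Pow(S, -1))))
Function('Y')(a) = Mul(Pow(Add(3, a), -1), Add(-21, a)) (Function('Y')(a) = Mul(Add(-21, a), Pow(Add(a, 3), -1)) = Mul(Add(-21, a), Pow(Add(3, a), -1)) = Mul(Pow(Add(3, a), -1), Add(-21, a)))
Mul(Function('Y')(Function('c')(1)), -279) = Mul(Mul(Pow(Add(3, Mul(Pow(1, -1), Add(-5, 1))), -1), Add(-21, Mul(Pow(1, -1), Add(-5, 1)))), -279) = Mul(Mul(Pow(Add(3, Mul(1, -4)), -1), Add(-21, Mul(1, -4))), -279) = Mul(Mul(Pow(Add(3, -4), -1), Add(-21, -4)), -279) = Mul(Mul(Pow(-1, -1), -25), -279) = Mul(Mul(-1, -25), -279) = Mul(25, -279) = -6975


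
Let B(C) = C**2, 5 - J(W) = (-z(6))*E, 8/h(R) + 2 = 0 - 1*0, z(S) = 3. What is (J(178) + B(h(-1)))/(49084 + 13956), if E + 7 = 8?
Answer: 3/7880 ≈ 0.00038071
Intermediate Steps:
h(R) = -4 (h(R) = 8/(-2 + (0 - 1*0)) = 8/(-2 + (0 + 0)) = 8/(-2 + 0) = 8/(-2) = 8*(-1/2) = -4)
E = 1 (E = -7 + 8 = 1)
J(W) = 8 (J(W) = 5 - (-1*3) = 5 - (-3) = 5 - 1*(-3) = 5 + 3 = 8)
(J(178) + B(h(-1)))/(49084 + 13956) = (8 + (-4)**2)/(49084 + 13956) = (8 + 16)/63040 = 24*(1/63040) = 3/7880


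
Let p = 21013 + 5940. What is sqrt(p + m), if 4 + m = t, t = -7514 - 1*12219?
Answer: 4*sqrt(451) ≈ 84.947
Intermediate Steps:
p = 26953
t = -19733 (t = -7514 - 12219 = -19733)
m = -19737 (m = -4 - 19733 = -19737)
sqrt(p + m) = sqrt(26953 - 19737) = sqrt(7216) = 4*sqrt(451)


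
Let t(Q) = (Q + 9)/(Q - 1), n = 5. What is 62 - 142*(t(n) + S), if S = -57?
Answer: 7659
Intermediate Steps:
t(Q) = (9 + Q)/(-1 + Q)
62 - 142*(t(n) + S) = 62 - 142*((9 + 5)/(-1 + 5) - 57) = 62 - 142*(14/4 - 57) = 62 - 142*((¼)*14 - 57) = 62 - 142*(7/2 - 57) = 62 - 142*(-107/2) = 62 + 7597 = 7659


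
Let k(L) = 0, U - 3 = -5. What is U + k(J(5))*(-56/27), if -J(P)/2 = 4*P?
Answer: -2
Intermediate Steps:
U = -2 (U = 3 - 5 = -2)
J(P) = -8*P
U + k(J(5))*(-56/27) = -2 + 0*(-56/27) = -2 + 0 = -2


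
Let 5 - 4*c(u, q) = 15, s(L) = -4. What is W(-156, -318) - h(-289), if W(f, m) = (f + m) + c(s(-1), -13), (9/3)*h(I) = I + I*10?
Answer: 3499/6 ≈ 583.17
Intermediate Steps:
h(I) = 11*I/3 (h(I) = (I + I*10)/3 = (I + 10*I)/3 = (11*I)/3 = 11*I/3)
c(u, q) = -5/2 (c(u, q) = 5/4 - ¼*15 = 5/4 - 15/4 = -5/2)
W(f, m) = -5/2 + f + m (W(f, m) = (f + m) - 5/2 = -5/2 + f + m)
W(-156, -318) - h(-289) = (-5/2 - 156 - 318) - 11*(-289)/3 = -953/2 - 1*(-3179/3) = -953/2 + 3179/3 = 3499/6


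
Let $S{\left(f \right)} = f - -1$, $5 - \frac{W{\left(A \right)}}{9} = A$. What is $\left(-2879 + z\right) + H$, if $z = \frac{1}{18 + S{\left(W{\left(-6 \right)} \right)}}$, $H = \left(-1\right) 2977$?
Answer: $- \frac{691007}{118} \approx -5856.0$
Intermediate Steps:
$W{\left(A \right)} = 45 - 9 A$
$S{\left(f \right)} = 1 + f$ ($S{\left(f \right)} = f + 1 = 1 + f$)
$H = -2977$
$z = \frac{1}{118}$ ($z = \frac{1}{18 + \left(1 + \left(45 - -54\right)\right)} = \frac{1}{18 + \left(1 + \left(45 + 54\right)\right)} = \frac{1}{18 + \left(1 + 99\right)} = \frac{1}{18 + 100} = \frac{1}{118} \approx 0.0084746$)
$\left(-2879 + z\right) + H = \left(-2879 + \frac{1}{118}\right) - 2977 = - \frac{339721}{118} - 2977 = - \frac{691007}{118}$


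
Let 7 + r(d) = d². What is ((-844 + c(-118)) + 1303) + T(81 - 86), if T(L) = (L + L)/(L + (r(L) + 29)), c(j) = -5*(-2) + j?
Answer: 7366/21 ≈ 350.76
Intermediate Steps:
c(j) = 10 + j
r(d) = -7 + d²
T(L) = 2*L/(22 + L + L²) (T(L) = (L + L)/(L + ((-7 + L²) + 29)) = (2*L)/(L + (22 + L²)) = (2*L)/(22 + L + L²) = 2*L/(22 + L + L²))
((-844 + c(-118)) + 1303) + T(81 - 86) = ((-844 + (10 - 118)) + 1303) + 2*(81 - 86)/(22 + (81 - 86) + (81 - 86)²) = ((-844 - 108) + 1303) + 2*(-5)/(22 - 5 + (-5)²) = (-952 + 1303) + 2*(-5)/(22 - 5 + 25) = 351 + 2*(-5)/42 = 351 + 2*(-5)*(1/42) = 351 - 5/21 = 7366/21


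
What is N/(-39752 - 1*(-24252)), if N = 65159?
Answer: -65159/15500 ≈ -4.2038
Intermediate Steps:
N/(-39752 - 1*(-24252)) = 65159/(-39752 - 1*(-24252)) = 65159/(-39752 + 24252) = 65159/(-15500) = 65159*(-1/15500) = -65159/15500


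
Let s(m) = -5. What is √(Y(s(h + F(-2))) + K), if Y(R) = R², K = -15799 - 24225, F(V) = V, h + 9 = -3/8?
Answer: I*√39999 ≈ 200.0*I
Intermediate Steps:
h = -75/8 (h = -9 - 3/8 = -75/8 ≈ -9.3750)
K = -40024
√(Y(s(h + F(-2))) + K) = √((-5)² - 40024) = √(25 - 40024) = √(-39999) = I*√39999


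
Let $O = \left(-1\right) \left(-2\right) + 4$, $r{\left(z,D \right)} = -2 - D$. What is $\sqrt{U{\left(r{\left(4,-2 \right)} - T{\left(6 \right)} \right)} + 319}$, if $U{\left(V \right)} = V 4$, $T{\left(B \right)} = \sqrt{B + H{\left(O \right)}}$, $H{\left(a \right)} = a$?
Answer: $\sqrt{319 - 8 \sqrt{3}} \approx 17.468$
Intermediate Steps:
$O = 6$ ($O = 2 + 4 = 6$)
$T{\left(B \right)} = \sqrt{6 + B}$ ($T{\left(B \right)} = \sqrt{B + 6} = \sqrt{6 + B}$)
$U{\left(V \right)} = 4 V$
$\sqrt{U{\left(r{\left(4,-2 \right)} - T{\left(6 \right)} \right)} + 319} = \sqrt{4 \left(\left(-2 - -2\right) - \sqrt{6 + 6}\right) + 319} = \sqrt{4 \left(\left(-2 + 2\right) - \sqrt{12}\right) + 319} = \sqrt{4 \left(0 - 2 \sqrt{3}\right) + 319} = \sqrt{4 \left(- 2 \sqrt{3}\right) + 319} = \sqrt{- 8 \sqrt{3} + 319} = \sqrt{319 - 8 \sqrt{3}}$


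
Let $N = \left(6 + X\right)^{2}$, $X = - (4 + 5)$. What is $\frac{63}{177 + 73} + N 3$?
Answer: $\frac{6813}{250} \approx 27.252$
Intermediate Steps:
$X = -9$ ($X = \left(-1\right) 9 = -9$)
$N = 9$ ($N = \left(6 - 9\right)^{2} = \left(-3\right)^{2} = 9$)
$\frac{63}{177 + 73} + N 3 = \frac{63}{177 + 73} + 9 \cdot 3 = \frac{63}{250} + 27 = \frac{6813}{250}$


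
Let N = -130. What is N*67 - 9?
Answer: -8719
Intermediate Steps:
N*67 - 9 = -130*67 - 9 = -8710 - 9 = -8719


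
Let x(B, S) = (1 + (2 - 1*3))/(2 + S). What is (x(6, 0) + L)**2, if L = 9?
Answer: 81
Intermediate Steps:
x(B, S) = 0 (x(B, S) = (1 + (2 - 3))/(2 + S) = (1 - 1)/(2 + S) = 0/(2 + S) = 0)
(x(6, 0) + L)**2 = (0 + 9)**2 = 9**2 = 81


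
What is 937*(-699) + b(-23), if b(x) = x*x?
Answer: -654434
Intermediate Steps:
b(x) = x²
937*(-699) + b(-23) = 937*(-699) + (-23)² = -654963 + 529 = -654434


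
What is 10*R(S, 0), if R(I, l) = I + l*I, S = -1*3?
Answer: -30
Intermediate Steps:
S = -3
R(I, l) = I + I*l
10*R(S, 0) = 10*(-3*(1 + 0)) = 10*(-3*1) = 10*(-3) = -30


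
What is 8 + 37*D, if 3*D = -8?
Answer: -272/3 ≈ -90.667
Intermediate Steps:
D = -8/3 (D = (1/3)*(-8) = -8/3 ≈ -2.6667)
8 + 37*D = 8 + 37*(-8/3) = 8 - 296/3 = -272/3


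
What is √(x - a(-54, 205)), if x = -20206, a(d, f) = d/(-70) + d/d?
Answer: 2*I*√6188630/35 ≈ 142.15*I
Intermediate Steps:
a(d, f) = 1 - d/70 (a(d, f) = d*(-1/70) + 1 = -d/70 + 1 = 1 - d/70)
√(x - a(-54, 205)) = √(-20206 - (1 - 1/70*(-54))) = √(-20206 - (1 + 27/35)) = √(-20206 - 1*62/35) = √(-20206 - 62/35) = √(-707272/35) = 2*I*√6188630/35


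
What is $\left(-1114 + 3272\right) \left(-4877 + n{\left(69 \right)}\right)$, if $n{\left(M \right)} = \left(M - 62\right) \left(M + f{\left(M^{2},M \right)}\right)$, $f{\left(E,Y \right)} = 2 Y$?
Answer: $-7397624$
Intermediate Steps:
$n{\left(M \right)} = 3 M \left(-62 + M\right)$ ($n{\left(M \right)} = \left(M - 62\right) \left(M + 2 M\right) = \left(-62 + M\right) 3 M = 3 M \left(-62 + M\right)$)
$\left(-1114 + 3272\right) \left(-4877 + n{\left(69 \right)}\right) = \left(-1114 + 3272\right) \left(-4877 + 3 \cdot 69 \left(-62 + 69\right)\right) = 2158 \left(-4877 + 3 \cdot 69 \cdot 7\right) = 2158 \left(-4877 + 1449\right) = 2158 \left(-3428\right) = -7397624$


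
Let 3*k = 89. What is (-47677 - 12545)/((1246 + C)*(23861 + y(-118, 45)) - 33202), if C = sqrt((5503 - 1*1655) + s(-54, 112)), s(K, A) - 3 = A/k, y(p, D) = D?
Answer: -39868123062723/19648488272833966 + 1799583915*sqrt(1221347)/19648488272833966 ≈ -0.0019278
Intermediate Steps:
k = 89/3 (k = (1/3)*89 = 89/3 ≈ 29.667)
s(K, A) = 3 + 3*A/89 (s(K, A) = 3 + A/(89/3) = 3 + A*(3/89) = 3 + 3*A/89)
C = 5*sqrt(1221347)/89 (C = sqrt((5503 - 1*1655) + (3 + (3/89)*112)) = sqrt((5503 - 1655) + (3 + 336/89)) = sqrt(3848 + 603/89) = sqrt(343075/89) = 5*sqrt(1221347)/89 ≈ 62.087)
(-47677 - 12545)/((1246 + C)*(23861 + y(-118, 45)) - 33202) = (-47677 - 12545)/((1246 + 5*sqrt(1221347)/89)*(23861 + 45) - 33202) = -60222/((1246 + 5*sqrt(1221347)/89)*23906 - 33202) = -60222/((29786876 + 119530*sqrt(1221347)/89) - 33202) = -60222/(29753674 + 119530*sqrt(1221347)/89)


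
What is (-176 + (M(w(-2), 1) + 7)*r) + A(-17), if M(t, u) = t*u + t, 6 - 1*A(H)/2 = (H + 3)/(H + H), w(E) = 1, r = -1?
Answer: -2955/17 ≈ -173.82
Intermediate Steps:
A(H) = 12 - (3 + H)/H (A(H) = 12 - 2*(H + 3)/(H + H) = 12 - 2*(3 + H)/(2*H) = 12 - 2*(3 + H)*1/(2*H) = 12 - (3 + H)/H)
M(t, u) = t + t*u
(-176 + (M(w(-2), 1) + 7)*r) + A(-17) = (-176 + (1*(1 + 1) + 7)*(-1)) + (11 - 3/(-17)) = (-176 + (1*2 + 7)*(-1)) + (11 - 3*(-1/17)) = (-176 + (2 + 7)*(-1)) + (11 + 3/17) = (-176 + 9*(-1)) + 190/17 = (-176 - 9) + 190/17 = -185 + 190/17 = -2955/17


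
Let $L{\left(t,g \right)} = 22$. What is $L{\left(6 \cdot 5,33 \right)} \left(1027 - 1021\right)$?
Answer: $132$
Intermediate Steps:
$L{\left(6 \cdot 5,33 \right)} \left(1027 - 1021\right) = 22 \left(1027 - 1021\right) = 22 \cdot 6 = 132$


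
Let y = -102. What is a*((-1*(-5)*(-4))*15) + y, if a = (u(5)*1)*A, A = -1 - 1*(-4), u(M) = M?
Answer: -4602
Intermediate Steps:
A = 3 (A = -1 + 4 = 3)
a = 15 (a = (5*1)*3 = 5*3 = 15)
a*((-1*(-5)*(-4))*15) + y = 15*((-1*(-5)*(-4))*15) - 102 = 15*((5*(-4))*15) - 102 = 15*(-20*15) - 102 = 15*(-300) - 102 = -4500 - 102 = -4602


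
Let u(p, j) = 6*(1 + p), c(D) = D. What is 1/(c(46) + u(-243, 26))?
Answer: -1/1406 ≈ -0.00071124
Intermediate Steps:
u(p, j) = 6 + 6*p
1/(c(46) + u(-243, 26)) = 1/(46 + (6 + 6*(-243))) = 1/(46 + (6 - 1458)) = 1/(46 - 1452) = 1/(-1406) = -1/1406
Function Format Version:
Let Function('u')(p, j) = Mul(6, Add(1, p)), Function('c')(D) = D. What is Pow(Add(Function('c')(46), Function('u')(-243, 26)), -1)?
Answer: Rational(-1, 1406) ≈ -0.00071124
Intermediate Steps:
Function('u')(p, j) = Add(6, Mul(6, p))
Pow(Add(Function('c')(46), Function('u')(-243, 26)), -1) = Pow(Add(46, Add(6, Mul(6, -243))), -1) = Pow(Add(46, Add(6, -1458)), -1) = Pow(Add(46, -1452), -1) = Pow(-1406, -1) = Rational(-1, 1406)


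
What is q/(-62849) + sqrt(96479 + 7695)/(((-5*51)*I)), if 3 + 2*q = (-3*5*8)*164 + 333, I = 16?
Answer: 9675/62849 - 7*sqrt(2126)/4080 ≈ 0.074833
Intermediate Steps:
q = -9675 (q = -3/2 + ((-3*5*8)*164 + 333)/2 = -3/2 + (-15*8*164 + 333)/2 = -3/2 + (-120*164 + 333)/2 = -3/2 + (-19680 + 333)/2 = -3/2 + (1/2)*(-19347) = -3/2 - 19347/2 = -9675)
q/(-62849) + sqrt(96479 + 7695)/(((-5*51)*I)) = -9675/(-62849) + sqrt(96479 + 7695)/((-5*51*16)) = -9675*(-1/62849) + sqrt(104174)/((-255*16)) = 9675/62849 + (7*sqrt(2126))/(-4080) = 9675/62849 + (7*sqrt(2126))*(-1/4080) = 9675/62849 - 7*sqrt(2126)/4080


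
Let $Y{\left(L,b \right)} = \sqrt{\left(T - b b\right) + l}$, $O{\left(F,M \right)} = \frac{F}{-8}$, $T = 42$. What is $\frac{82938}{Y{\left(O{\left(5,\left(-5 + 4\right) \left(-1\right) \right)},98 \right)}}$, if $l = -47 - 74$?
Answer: $- \frac{3606 i \sqrt{9683}}{421} \approx - 842.85 i$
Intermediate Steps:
$l = -121$ ($l = -47 - 74 = -121$)
$O{\left(F,M \right)} = - \frac{F}{8}$ ($O{\left(F,M \right)} = F \left(- \frac{1}{8}\right) = - \frac{F}{8}$)
$Y{\left(L,b \right)} = \sqrt{-79 - b^{2}}$ ($Y{\left(L,b \right)} = \sqrt{\left(42 - b b\right) - 121} = \sqrt{\left(42 - b^{2}\right) - 121} = \sqrt{-79 - b^{2}}$)
$\frac{82938}{Y{\left(O{\left(5,\left(-5 + 4\right) \left(-1\right) \right)},98 \right)}} = \frac{82938}{\sqrt{-79 - 98^{2}}} = \frac{82938}{\sqrt{-79 - 9604}} = \frac{82938}{\sqrt{-9683}} = \frac{82938}{i \sqrt{9683}} = 82938 \left(- \frac{i \sqrt{9683}}{9683}\right) = - \frac{3606 i \sqrt{9683}}{421}$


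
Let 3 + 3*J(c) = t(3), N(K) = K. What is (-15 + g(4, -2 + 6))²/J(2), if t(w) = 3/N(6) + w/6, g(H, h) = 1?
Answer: -294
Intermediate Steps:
t(w) = ½ + w/6 (t(w) = 3/6 + w/6 = 3*(⅙) + w*(⅙) = ½ + w/6)
J(c) = -⅔ (J(c) = -1 + (½ + (⅙)*3)/3 = -1 + (½ + ½)/3 = -1 + (⅓)*1 = -1 + ⅓ = -⅔)
(-15 + g(4, -2 + 6))²/J(2) = (-15 + 1)²/(-⅔) = (-14)²*(-3/2) = 196*(-3/2) = -294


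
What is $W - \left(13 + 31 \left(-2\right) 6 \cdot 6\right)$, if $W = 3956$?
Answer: $6175$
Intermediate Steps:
$W - \left(13 + 31 \left(-2\right) 6 \cdot 6\right) = 3956 - \left(13 + 31 \left(-2\right) 6 \cdot 6\right) = 3956 - \left(13 + 31 \left(\left(-12\right) 6\right)\right) = 3956 - -2219 = 3956 + \left(2232 - 13\right) = 3956 + 2219 = 6175$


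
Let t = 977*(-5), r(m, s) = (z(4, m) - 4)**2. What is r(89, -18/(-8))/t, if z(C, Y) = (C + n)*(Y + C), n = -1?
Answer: -15125/977 ≈ -15.481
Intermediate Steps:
z(C, Y) = (-1 + C)*(C + Y) (z(C, Y) = (C - 1)*(Y + C) = (-1 + C)*(C + Y))
r(m, s) = (8 + 3*m)**2 (r(m, s) = ((4**2 - 1*4 - m + 4*m) - 4)**2 = ((16 - 4 - m + 4*m) - 4)**2 = ((12 + 3*m) - 4)**2 = (8 + 3*m)**2)
t = -4885
r(89, -18/(-8))/t = (8 + 3*89)**2/(-4885) = (8 + 267)**2*(-1/4885) = 275**2*(-1/4885) = 75625*(-1/4885) = -15125/977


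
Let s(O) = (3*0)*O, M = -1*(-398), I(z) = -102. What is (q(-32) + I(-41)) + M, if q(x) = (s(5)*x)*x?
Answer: 296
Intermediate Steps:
M = 398
s(O) = 0 (s(O) = 0*O = 0)
q(x) = 0 (q(x) = (0*x)*x = 0*x = 0)
(q(-32) + I(-41)) + M = (0 - 102) + 398 = -102 + 398 = 296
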